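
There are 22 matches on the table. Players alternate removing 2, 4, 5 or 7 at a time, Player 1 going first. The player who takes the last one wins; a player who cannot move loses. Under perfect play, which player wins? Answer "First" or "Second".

i:   0  1  2  3  4  5  6  7  8  9 10 11 12 13 14 15 16 17 18 19 20 21 22
     L  L  W  W  W  W  W  W  W  L  L  W  W  W  W  W  W  W  L  L  W  W  W
Position 22 is W, so the first player wins.

First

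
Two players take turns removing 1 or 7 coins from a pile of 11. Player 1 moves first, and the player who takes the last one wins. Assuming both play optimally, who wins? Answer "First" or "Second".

Positions where the player to move wins (W) vs loses (L):
i:   0  1  2  3  4  5  6  7  8  9 10 11
     L  W  L  W  L  W  L  W  L  W  L  W
Position 11 is W, so the first player wins.

First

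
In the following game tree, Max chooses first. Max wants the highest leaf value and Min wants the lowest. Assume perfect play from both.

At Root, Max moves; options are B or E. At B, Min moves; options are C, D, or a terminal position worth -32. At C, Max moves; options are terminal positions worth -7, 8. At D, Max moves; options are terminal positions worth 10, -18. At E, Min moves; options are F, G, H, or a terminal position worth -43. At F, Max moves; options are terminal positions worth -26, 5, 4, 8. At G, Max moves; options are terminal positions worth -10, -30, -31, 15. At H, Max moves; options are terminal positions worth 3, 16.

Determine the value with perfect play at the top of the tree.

C (Max): max(-7, 8) = 8
D (Max): max(10, -18) = 10
B (Min): min(8, 10, -32) = -32
F (Max): max(-26, 5, 4, 8) = 8
G (Max): max(-10, -30, -31, 15) = 15
H (Max): max(3, 16) = 16
E (Min): min(8, 15, 16, -43) = -43
Root (Max): max(-32, -43) = -32

-32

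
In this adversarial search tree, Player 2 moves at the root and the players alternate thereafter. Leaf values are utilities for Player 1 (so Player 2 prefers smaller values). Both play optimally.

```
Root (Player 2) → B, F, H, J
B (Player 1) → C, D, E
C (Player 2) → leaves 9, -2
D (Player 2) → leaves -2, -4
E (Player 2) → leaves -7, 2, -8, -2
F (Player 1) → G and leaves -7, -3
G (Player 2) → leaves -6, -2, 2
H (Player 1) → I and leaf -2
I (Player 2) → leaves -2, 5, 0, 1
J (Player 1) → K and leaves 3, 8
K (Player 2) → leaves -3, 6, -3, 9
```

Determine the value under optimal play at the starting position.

-3

C (Player 2): min(9, -2) = -2
D (Player 2): min(-2, -4) = -4
E (Player 2): min(-7, 2, -8, -2) = -8
B (Player 1): max(-2, -4, -8) = -2
G (Player 2): min(-6, -2, 2) = -6
F (Player 1): max(-6, -7, -3) = -3
I (Player 2): min(-2, 5, 0, 1) = -2
H (Player 1): max(-2, -2) = -2
K (Player 2): min(-3, 6, -3, 9) = -3
J (Player 1): max(-3, 3, 8) = 8
Root (Player 2): min(-2, -3, -2, 8) = -3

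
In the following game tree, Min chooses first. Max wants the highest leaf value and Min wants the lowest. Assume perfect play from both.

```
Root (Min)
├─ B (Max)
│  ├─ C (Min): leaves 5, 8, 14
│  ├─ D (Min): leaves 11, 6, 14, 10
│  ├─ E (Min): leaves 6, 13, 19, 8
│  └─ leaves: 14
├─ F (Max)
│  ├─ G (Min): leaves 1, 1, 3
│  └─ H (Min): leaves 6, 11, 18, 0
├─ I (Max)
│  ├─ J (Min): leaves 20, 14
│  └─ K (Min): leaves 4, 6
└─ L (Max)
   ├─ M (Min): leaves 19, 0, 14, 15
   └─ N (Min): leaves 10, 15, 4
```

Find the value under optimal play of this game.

1

C (Min): min(5, 8, 14) = 5
D (Min): min(11, 6, 14, 10) = 6
E (Min): min(6, 13, 19, 8) = 6
B (Max): max(5, 6, 6, 14) = 14
G (Min): min(1, 1, 3) = 1
H (Min): min(6, 11, 18, 0) = 0
F (Max): max(1, 0) = 1
J (Min): min(20, 14) = 14
K (Min): min(4, 6) = 4
I (Max): max(14, 4) = 14
M (Min): min(19, 0, 14, 15) = 0
N (Min): min(10, 15, 4) = 4
L (Max): max(0, 4) = 4
Root (Min): min(14, 1, 14, 4) = 1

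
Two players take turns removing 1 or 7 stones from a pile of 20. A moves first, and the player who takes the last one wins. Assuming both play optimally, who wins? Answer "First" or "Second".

Second

Positions where the player to move wins (W) vs loses (L):
i:   0  1  2  3  4  5  6  7  8  9 10 11 12 13 14 15 16 17 18 19 20
     L  W  L  W  L  W  L  W  L  W  L  W  L  W  L  W  L  W  L  W  L
Position 20 is L, so the second player wins.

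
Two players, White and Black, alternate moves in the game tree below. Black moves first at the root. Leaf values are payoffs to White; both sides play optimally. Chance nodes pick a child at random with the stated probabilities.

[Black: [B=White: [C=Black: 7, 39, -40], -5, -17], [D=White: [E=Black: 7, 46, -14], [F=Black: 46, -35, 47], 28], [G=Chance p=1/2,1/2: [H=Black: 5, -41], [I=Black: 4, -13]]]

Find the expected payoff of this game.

C (Black): min(7, 39, -40) = -40
B (White): max(-40, -5, -17) = -5
E (Black): min(7, 46, -14) = -14
F (Black): min(46, -35, 47) = -35
D (White): max(-14, -35, 28) = 28
H (Black): min(5, -41) = -41
I (Black): min(4, -13) = -13
G (Chance): 1/2·-41 + 1/2·-13 = -27
Root (Black): min(-5, 28, -27) = -27

-27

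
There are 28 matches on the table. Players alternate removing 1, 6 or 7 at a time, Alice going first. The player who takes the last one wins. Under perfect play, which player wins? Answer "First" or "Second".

Second

Mark each pile size as W (mover wins) or L (mover loses):
i:   0  1  2  3  4  5  6  7  8  9 10 11 12 13 14 15 16 17 18 19 20 21 22 23 24 25 26 27 28
     L  W  L  W  L  W  W  W  W  W  W  W  L  W  L  W  L  W  W  W  W  W  W  W  L  W  L  W  L
Position 28 is L, so the second player wins.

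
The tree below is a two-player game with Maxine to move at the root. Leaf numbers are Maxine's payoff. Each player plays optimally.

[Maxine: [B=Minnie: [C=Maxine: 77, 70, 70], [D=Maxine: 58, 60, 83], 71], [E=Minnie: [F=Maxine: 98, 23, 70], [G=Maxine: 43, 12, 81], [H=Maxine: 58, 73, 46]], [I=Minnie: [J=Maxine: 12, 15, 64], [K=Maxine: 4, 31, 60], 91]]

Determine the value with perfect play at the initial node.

C (Maxine): max(77, 70, 70) = 77
D (Maxine): max(58, 60, 83) = 83
B (Minnie): min(77, 83, 71) = 71
F (Maxine): max(98, 23, 70) = 98
G (Maxine): max(43, 12, 81) = 81
H (Maxine): max(58, 73, 46) = 73
E (Minnie): min(98, 81, 73) = 73
J (Maxine): max(12, 15, 64) = 64
K (Maxine): max(4, 31, 60) = 60
I (Minnie): min(64, 60, 91) = 60
Root (Maxine): max(71, 73, 60) = 73

73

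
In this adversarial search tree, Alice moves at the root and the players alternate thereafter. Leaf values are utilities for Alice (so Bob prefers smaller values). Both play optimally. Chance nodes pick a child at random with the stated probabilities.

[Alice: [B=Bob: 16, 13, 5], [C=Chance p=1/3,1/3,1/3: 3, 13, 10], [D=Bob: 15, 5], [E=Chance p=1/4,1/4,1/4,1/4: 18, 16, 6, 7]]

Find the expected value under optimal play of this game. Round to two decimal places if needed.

11.75

B (Bob): min(16, 13, 5) = 5
C (Chance): 1/3·3 + 1/3·13 + 1/3·10 = 8.67
D (Bob): min(15, 5) = 5
E (Chance): 1/4·18 + 1/4·16 + 1/4·6 + 1/4·7 = 11.75
Root (Alice): max(5, 8.67, 5, 11.75) = 11.75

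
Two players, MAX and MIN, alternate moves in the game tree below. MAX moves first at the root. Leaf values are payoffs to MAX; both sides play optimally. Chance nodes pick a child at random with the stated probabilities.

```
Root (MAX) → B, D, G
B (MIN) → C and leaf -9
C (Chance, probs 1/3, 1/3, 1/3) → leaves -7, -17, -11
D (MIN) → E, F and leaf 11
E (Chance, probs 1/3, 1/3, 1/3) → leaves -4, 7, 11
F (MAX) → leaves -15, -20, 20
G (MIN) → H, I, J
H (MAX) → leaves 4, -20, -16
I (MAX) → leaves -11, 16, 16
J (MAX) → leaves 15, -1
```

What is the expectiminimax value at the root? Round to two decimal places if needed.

C (Chance): 1/3·-7 + 1/3·-17 + 1/3·-11 = -11.67
B (MIN): min(-11.67, -9) = -11.67
E (Chance): 1/3·-4 + 1/3·7 + 1/3·11 = 4.67
F (MAX): max(-15, -20, 20) = 20
D (MIN): min(4.67, 20, 11) = 4.67
H (MAX): max(4, -20, -16) = 4
I (MAX): max(-11, 16, 16) = 16
J (MAX): max(15, -1) = 15
G (MIN): min(4, 16, 15) = 4
Root (MAX): max(-11.67, 4.67, 4) = 4.67

4.67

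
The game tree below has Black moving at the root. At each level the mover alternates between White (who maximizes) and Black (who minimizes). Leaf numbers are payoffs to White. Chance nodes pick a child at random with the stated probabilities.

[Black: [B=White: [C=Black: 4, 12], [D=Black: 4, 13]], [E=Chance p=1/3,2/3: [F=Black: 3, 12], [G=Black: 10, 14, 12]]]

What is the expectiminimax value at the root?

C (Black): min(4, 12) = 4
D (Black): min(4, 13) = 4
B (White): max(4, 4) = 4
F (Black): min(3, 12) = 3
G (Black): min(10, 14, 12) = 10
E (Chance): 1/3·3 + 2/3·10 = 7.67
Root (Black): min(4, 7.67) = 4

4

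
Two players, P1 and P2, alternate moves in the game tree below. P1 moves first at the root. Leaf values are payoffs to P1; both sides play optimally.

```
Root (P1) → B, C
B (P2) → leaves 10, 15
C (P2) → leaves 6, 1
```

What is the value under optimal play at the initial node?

10

B (P2): min(10, 15) = 10
C (P2): min(6, 1) = 1
Root (P1): max(10, 1) = 10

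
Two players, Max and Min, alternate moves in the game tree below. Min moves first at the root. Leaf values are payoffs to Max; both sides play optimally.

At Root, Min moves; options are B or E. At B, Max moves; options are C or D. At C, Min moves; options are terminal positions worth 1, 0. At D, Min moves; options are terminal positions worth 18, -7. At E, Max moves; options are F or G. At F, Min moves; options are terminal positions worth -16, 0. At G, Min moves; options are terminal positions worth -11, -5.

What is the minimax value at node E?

F: min(-16, 0) = -16
G: min(-11, -5) = -11
E: max(-16, -11) = -11

-11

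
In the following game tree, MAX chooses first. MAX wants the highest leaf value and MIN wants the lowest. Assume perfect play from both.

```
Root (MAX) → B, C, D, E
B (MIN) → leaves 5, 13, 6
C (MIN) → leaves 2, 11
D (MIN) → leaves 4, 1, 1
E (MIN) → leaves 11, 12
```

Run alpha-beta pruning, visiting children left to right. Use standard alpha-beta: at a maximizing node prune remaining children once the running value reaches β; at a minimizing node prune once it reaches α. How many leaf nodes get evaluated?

B [α=-∞,β=+∞]: v=5
C [α=5,β=+∞]: v=2 after child 1 ≤ α → α-cutoff, skip 1
D [α=5,β=+∞]: v=4 after child 1 ≤ α → α-cutoff, skip 2
E [α=5,β=+∞]: v=11
Root [α=-∞,β=+∞]: v=11
Leaves evaluated: 7 of 10.

7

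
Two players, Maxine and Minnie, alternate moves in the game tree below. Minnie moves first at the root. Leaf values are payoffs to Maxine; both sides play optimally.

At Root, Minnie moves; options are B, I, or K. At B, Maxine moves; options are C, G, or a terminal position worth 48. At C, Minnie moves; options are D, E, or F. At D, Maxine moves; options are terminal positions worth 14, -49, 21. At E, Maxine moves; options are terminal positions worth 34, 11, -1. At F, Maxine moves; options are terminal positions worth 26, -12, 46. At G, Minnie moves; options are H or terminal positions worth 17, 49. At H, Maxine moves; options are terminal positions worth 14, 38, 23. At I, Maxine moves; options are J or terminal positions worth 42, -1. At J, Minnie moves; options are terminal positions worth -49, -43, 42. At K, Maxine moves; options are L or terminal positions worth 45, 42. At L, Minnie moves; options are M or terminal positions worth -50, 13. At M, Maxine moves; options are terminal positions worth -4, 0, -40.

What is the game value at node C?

21

D: max(14, -49, 21) = 21
E: max(34, 11, -1) = 34
F: max(26, -12, 46) = 46
C: min(21, 34, 46) = 21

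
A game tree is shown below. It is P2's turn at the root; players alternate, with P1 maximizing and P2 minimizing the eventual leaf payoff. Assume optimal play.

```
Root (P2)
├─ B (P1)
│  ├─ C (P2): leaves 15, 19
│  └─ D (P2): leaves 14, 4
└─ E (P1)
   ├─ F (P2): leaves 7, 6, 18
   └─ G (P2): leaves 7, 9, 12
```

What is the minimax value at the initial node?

C (P2): min(15, 19) = 15
D (P2): min(14, 4) = 4
B (P1): max(15, 4) = 15
F (P2): min(7, 6, 18) = 6
G (P2): min(7, 9, 12) = 7
E (P1): max(6, 7) = 7
Root (P2): min(15, 7) = 7

7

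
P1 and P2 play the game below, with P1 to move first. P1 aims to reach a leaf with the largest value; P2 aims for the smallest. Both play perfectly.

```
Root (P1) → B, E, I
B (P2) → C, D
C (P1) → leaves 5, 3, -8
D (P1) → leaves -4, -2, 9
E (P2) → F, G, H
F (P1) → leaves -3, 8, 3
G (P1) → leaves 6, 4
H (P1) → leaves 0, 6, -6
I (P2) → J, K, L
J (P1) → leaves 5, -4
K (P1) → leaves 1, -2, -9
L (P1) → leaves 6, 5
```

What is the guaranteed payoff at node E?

6

F: max(-3, 8, 3) = 8
G: max(6, 4) = 6
H: max(0, 6, -6) = 6
E: min(8, 6, 6) = 6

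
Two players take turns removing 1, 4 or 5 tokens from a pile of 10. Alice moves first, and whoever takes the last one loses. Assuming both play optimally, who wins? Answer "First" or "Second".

First

W/L table (W = player to move can force a win):
i:   0  1  2  3  4  5  6  7  8  9 10
     W  L  W  L  W  W  W  W  W  L  W
Position 10 is W, so the first player wins.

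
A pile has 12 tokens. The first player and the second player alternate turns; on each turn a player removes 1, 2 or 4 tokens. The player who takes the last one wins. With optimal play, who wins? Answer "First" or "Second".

Positions where the player to move wins (W) vs loses (L):
i:   0  1  2  3  4  5  6  7  8  9 10 11 12
     L  W  W  L  W  W  L  W  W  L  W  W  L
Position 12 is L, so the second player wins.

Second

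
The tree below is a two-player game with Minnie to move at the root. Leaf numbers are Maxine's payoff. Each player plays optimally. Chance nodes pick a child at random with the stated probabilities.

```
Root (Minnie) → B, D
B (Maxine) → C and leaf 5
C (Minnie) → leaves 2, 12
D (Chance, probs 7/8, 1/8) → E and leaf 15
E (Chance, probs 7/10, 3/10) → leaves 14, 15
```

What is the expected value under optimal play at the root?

5

C (Minnie): min(2, 12) = 2
B (Maxine): max(2, 5) = 5
E (Chance): 7/10·14 + 3/10·15 = 14.3
D (Chance): 7/8·14.3 + 1/8·15 = 14.39
Root (Minnie): min(5, 14.39) = 5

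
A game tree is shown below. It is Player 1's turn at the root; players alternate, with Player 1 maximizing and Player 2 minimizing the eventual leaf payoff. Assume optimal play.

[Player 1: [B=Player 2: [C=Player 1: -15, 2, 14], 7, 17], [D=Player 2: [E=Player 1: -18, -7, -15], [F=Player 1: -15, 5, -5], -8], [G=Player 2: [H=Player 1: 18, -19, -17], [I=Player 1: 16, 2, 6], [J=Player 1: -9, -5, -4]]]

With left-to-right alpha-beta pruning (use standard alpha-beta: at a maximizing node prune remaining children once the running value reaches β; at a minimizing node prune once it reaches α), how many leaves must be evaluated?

C [α=-∞,β=+∞]: v=14
B [α=-∞,β=+∞]: v=7
E [α=7,β=+∞]: v=-7
D [α=7,β=+∞]: v=-7 after child 1 ≤ α → α-cutoff, skip 2
H [α=7,β=+∞]: v=18
I [α=7,β=18]: v=16
J [α=7,β=16]: v=-4
G [α=7,β=+∞]: v=-4
Root [α=-∞,β=+∞]: v=7
Leaves evaluated: 17 of 21.

17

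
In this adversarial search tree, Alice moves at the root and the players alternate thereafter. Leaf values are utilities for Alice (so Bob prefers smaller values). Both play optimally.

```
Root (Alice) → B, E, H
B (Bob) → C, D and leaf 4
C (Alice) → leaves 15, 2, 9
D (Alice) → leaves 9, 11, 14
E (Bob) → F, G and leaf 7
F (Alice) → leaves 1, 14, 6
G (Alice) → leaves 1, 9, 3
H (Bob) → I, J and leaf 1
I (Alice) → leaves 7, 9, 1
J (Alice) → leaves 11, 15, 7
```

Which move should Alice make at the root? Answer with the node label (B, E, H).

C (Alice): max(15, 2, 9) = 15
D (Alice): max(9, 11, 14) = 14
B (Bob): min(15, 14, 4) = 4
F (Alice): max(1, 14, 6) = 14
G (Alice): max(1, 9, 3) = 9
E (Bob): min(14, 9, 7) = 7
I (Alice): max(7, 9, 1) = 9
J (Alice): max(11, 15, 7) = 15
H (Bob): min(9, 15, 1) = 1
Root (Alice): max(4, 7, 1) = 7
Alice picks the child with the highest value: E (value 7).

E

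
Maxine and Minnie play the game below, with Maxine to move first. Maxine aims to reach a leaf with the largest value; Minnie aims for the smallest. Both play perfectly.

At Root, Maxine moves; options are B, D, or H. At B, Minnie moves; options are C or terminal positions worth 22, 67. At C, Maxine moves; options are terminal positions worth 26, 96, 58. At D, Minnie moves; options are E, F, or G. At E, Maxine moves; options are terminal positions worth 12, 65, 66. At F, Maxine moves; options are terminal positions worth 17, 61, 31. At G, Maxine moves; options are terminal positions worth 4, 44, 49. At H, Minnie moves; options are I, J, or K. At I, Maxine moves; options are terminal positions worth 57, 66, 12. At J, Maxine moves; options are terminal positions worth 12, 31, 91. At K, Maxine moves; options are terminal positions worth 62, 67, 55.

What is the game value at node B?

22

C: max(26, 96, 58) = 96
B: min(96, 22, 67) = 22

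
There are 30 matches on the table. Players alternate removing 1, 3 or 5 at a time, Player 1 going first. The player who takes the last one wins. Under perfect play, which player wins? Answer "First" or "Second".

Second

Positions where the player to move wins (W) vs loses (L):
i:   0  1  2  3  4  5  6  7  8  9 10 11 12 13 14 15 16 17 18 19 20 21 22 23 24 25 26 27 28 29 30
     L  W  L  W  L  W  L  W  L  W  L  W  L  W  L  W  L  W  L  W  L  W  L  W  L  W  L  W  L  W  L
Position 30 is L, so the second player wins.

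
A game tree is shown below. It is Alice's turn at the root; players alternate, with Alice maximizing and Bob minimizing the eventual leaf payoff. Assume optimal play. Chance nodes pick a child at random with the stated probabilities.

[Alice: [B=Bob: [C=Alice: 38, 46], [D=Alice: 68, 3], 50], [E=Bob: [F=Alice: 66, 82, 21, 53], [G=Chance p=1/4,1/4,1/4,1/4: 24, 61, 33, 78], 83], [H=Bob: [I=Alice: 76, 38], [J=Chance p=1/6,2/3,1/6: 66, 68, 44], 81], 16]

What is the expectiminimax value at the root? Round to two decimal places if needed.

C (Alice): max(38, 46) = 46
D (Alice): max(68, 3) = 68
B (Bob): min(46, 68, 50) = 46
F (Alice): max(66, 82, 21, 53) = 82
G (Chance): 1/4·24 + 1/4·61 + 1/4·33 + 1/4·78 = 49
E (Bob): min(82, 49, 83) = 49
I (Alice): max(76, 38) = 76
J (Chance): 1/6·66 + 2/3·68 + 1/6·44 = 63.67
H (Bob): min(76, 63.67, 81) = 63.67
Root (Alice): max(46, 49, 63.67, 16) = 63.67

63.67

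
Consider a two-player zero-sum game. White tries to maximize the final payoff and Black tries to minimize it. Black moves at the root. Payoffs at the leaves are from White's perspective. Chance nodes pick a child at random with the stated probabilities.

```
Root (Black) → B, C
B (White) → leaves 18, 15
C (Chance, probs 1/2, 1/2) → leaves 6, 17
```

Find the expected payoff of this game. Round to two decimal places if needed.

B (White): max(18, 15) = 18
C (Chance): 1/2·6 + 1/2·17 = 11.5
Root (Black): min(18, 11.5) = 11.5

11.5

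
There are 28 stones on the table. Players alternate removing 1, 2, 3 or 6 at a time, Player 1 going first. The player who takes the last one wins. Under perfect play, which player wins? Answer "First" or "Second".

Second

i:   0  1  2  3  4  5  6  7  8  9 10 11 12 13 14 15 16 17 18 19 20 21 22 23 24 25 26 27 28
     L  W  W  W  L  W  W  W  L  W  W  W  L  W  W  W  L  W  W  W  L  W  W  W  L  W  W  W  L
Position 28 is L, so the second player wins.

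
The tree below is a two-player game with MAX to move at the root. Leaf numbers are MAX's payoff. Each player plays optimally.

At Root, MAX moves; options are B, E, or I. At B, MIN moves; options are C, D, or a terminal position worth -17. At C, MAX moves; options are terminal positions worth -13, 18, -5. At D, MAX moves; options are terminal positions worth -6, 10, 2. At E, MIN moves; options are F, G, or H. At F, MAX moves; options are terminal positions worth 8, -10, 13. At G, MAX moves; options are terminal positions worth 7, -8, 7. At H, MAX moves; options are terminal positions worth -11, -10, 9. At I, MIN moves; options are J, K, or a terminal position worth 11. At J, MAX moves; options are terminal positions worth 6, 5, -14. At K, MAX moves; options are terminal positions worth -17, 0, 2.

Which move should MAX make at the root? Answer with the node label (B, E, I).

C (MAX): max(-13, 18, -5) = 18
D (MAX): max(-6, 10, 2) = 10
B (MIN): min(18, 10, -17) = -17
F (MAX): max(8, -10, 13) = 13
G (MAX): max(7, -8, 7) = 7
H (MAX): max(-11, -10, 9) = 9
E (MIN): min(13, 7, 9) = 7
J (MAX): max(6, 5, -14) = 6
K (MAX): max(-17, 0, 2) = 2
I (MIN): min(6, 2, 11) = 2
Root (MAX): max(-17, 7, 2) = 7
MAX picks the child with the highest value: E (value 7).

E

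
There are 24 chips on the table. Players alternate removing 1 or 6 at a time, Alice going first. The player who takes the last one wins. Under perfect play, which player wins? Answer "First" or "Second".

First

Positions where the player to move wins (W) vs loses (L):
i:   0  1  2  3  4  5  6  7  8  9 10 11 12 13 14 15 16 17 18 19 20 21 22 23 24
     L  W  L  W  L  W  W  L  W  L  W  L  W  W  L  W  L  W  L  W  W  L  W  L  W
Position 24 is W, so the first player wins.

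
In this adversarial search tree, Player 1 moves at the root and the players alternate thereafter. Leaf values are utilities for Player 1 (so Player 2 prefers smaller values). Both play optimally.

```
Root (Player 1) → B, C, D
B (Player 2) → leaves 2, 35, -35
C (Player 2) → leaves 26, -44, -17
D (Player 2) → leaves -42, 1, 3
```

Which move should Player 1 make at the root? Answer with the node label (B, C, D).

B

B (Player 2): min(2, 35, -35) = -35
C (Player 2): min(26, -44, -17) = -44
D (Player 2): min(-42, 1, 3) = -42
Root (Player 1): max(-35, -44, -42) = -35
Player 1 picks the child with the highest value: B (value -35).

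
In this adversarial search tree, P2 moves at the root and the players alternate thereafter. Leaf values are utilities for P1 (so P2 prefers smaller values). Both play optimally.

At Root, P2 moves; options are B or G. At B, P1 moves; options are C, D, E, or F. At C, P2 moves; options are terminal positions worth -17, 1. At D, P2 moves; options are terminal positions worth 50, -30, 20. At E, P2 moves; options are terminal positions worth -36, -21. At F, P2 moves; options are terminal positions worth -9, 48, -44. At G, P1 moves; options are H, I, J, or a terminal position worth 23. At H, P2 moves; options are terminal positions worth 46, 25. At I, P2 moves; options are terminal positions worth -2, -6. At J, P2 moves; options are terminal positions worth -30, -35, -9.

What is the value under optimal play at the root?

-17

C (P2): min(-17, 1) = -17
D (P2): min(50, -30, 20) = -30
E (P2): min(-36, -21) = -36
F (P2): min(-9, 48, -44) = -44
B (P1): max(-17, -30, -36, -44) = -17
H (P2): min(46, 25) = 25
I (P2): min(-2, -6) = -6
J (P2): min(-30, -35, -9) = -35
G (P1): max(25, -6, -35, 23) = 25
Root (P2): min(-17, 25) = -17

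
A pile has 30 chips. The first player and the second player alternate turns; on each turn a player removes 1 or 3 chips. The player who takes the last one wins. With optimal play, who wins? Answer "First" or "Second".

Second

Compute winning (W) and losing (L) positions by backward induction:
i:   0  1  2  3  4  5  6  7  8  9 10 11 12 13 14 15 16 17 18 19 20 21 22 23 24 25 26 27 28 29 30
     L  W  L  W  L  W  L  W  L  W  L  W  L  W  L  W  L  W  L  W  L  W  L  W  L  W  L  W  L  W  L
Position 30 is L, so the second player wins.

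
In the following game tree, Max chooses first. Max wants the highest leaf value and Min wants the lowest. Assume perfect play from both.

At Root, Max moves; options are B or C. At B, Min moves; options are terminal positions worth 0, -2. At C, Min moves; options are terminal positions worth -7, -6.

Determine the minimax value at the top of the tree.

B (Min): min(0, -2) = -2
C (Min): min(-7, -6) = -7
Root (Max): max(-2, -7) = -2

-2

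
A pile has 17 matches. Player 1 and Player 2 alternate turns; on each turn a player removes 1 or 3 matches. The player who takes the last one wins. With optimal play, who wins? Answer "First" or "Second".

First

W/L table (W = player to move can force a win):
i:   0  1  2  3  4  5  6  7  8  9 10 11 12 13 14 15 16 17
     L  W  L  W  L  W  L  W  L  W  L  W  L  W  L  W  L  W
Position 17 is W, so the first player wins.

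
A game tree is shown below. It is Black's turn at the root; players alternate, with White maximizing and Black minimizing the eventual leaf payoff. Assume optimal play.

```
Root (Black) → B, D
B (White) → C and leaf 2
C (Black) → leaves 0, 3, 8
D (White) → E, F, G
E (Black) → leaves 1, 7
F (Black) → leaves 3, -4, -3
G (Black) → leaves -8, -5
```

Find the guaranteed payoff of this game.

C (Black): min(0, 3, 8) = 0
B (White): max(0, 2) = 2
E (Black): min(1, 7) = 1
F (Black): min(3, -4, -3) = -4
G (Black): min(-8, -5) = -8
D (White): max(1, -4, -8) = 1
Root (Black): min(2, 1) = 1

1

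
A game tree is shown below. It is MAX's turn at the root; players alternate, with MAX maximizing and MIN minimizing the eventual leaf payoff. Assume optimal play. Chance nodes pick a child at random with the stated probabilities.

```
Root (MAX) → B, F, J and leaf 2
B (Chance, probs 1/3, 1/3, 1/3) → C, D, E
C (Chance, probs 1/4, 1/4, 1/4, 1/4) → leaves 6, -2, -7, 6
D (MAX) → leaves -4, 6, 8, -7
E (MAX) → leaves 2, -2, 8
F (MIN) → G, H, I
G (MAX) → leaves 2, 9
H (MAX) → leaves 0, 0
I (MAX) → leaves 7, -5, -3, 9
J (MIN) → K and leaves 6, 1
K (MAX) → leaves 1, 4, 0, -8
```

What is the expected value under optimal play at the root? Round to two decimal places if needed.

5.58

C (Chance): 1/4·6 + 1/4·-2 + 1/4·-7 + 1/4·6 = 0.75
D (MAX): max(-4, 6, 8, -7) = 8
E (MAX): max(2, -2, 8) = 8
B (Chance): 1/3·0.75 + 1/3·8 + 1/3·8 = 5.58
G (MAX): max(2, 9) = 9
H (MAX): max(0, 0) = 0
I (MAX): max(7, -5, -3, 9) = 9
F (MIN): min(9, 0, 9) = 0
K (MAX): max(1, 4, 0, -8) = 4
J (MIN): min(4, 6, 1) = 1
Root (MAX): max(5.58, 0, 1, 2) = 5.58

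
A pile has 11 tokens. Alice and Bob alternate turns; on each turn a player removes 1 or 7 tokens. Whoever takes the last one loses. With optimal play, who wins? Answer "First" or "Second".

Second

i:   0  1  2  3  4  5  6  7  8  9 10 11
     W  L  W  L  W  L  W  L  W  L  W  L
Position 11 is L, so the second player wins.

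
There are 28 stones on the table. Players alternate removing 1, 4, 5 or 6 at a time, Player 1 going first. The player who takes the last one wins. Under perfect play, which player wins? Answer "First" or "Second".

W/L table (W = player to move can force a win):
i:   0  1  2  3  4  5  6  7  8  9 10 11 12 13 14 15 16 17 18 19 20 21 22 23 24 25 26 27 28
     L  W  L  W  W  W  W  W  W  L  W  L  W  W  W  W  W  W  L  W  L  W  W  W  W  W  W  L  W
Position 28 is W, so the first player wins.

First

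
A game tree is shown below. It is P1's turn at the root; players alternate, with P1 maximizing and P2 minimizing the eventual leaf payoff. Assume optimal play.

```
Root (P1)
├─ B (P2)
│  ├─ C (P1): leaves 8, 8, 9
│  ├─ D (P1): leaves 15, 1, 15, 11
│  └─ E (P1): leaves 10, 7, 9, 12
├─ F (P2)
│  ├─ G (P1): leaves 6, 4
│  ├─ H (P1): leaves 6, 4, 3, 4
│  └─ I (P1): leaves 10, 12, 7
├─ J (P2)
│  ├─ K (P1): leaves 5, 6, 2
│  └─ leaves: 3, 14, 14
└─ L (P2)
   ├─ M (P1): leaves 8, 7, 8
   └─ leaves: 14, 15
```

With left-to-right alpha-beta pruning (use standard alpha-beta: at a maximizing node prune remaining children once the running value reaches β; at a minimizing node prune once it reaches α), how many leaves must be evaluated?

13

C [α=-∞,β=+∞]: v=9
D [α=-∞,β=9]: v=15 after child 1 ≥ β → β-cutoff, skip 3
E [α=-∞,β=9]: v=10 after child 1 ≥ β → β-cutoff, skip 3
B [α=-∞,β=+∞]: v=9
G [α=9,β=+∞]: v=6
F [α=9,β=+∞]: v=6 after child 1 ≤ α → α-cutoff, skip 2
K [α=9,β=+∞]: v=6
J [α=9,β=+∞]: v=6 after child 1 ≤ α → α-cutoff, skip 3
M [α=9,β=+∞]: v=8
L [α=9,β=+∞]: v=8 after child 1 ≤ α → α-cutoff, skip 2
Root [α=-∞,β=+∞]: v=9
Leaves evaluated: 13 of 31.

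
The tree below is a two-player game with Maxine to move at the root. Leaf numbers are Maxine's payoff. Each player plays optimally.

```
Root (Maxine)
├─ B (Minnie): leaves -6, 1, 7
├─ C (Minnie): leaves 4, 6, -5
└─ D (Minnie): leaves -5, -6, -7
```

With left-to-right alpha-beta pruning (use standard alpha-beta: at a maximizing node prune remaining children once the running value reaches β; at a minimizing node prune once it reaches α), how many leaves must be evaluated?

7

B [α=-∞,β=+∞]: v=-6
C [α=-6,β=+∞]: v=-5
D [α=-5,β=+∞]: v=-5 after child 1 ≤ α → α-cutoff, skip 2
Root [α=-∞,β=+∞]: v=-5
Leaves evaluated: 7 of 9.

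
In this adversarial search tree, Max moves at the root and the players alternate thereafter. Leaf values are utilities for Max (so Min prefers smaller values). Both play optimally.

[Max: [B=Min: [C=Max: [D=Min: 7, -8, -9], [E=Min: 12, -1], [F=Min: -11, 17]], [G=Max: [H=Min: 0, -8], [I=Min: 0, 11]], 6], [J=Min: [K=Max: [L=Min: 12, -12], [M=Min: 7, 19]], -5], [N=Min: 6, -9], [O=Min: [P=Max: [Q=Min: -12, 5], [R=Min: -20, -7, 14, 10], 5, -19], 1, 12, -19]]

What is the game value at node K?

7

L: min(12, -12) = -12
M: min(7, 19) = 7
K: max(-12, 7) = 7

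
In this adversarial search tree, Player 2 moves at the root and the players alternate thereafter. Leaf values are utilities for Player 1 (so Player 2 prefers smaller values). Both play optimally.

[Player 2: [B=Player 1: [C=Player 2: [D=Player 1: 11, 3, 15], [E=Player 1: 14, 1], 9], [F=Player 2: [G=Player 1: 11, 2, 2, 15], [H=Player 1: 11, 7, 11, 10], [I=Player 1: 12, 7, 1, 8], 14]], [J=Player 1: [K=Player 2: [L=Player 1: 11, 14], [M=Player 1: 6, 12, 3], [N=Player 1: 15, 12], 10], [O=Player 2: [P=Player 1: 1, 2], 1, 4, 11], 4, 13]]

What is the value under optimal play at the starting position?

11

D (Player 1): max(11, 3, 15) = 15
E (Player 1): max(14, 1) = 14
C (Player 2): min(15, 14, 9) = 9
G (Player 1): max(11, 2, 2, 15) = 15
H (Player 1): max(11, 7, 11, 10) = 11
I (Player 1): max(12, 7, 1, 8) = 12
F (Player 2): min(15, 11, 12, 14) = 11
B (Player 1): max(9, 11) = 11
L (Player 1): max(11, 14) = 14
M (Player 1): max(6, 12, 3) = 12
N (Player 1): max(15, 12) = 15
K (Player 2): min(14, 12, 15, 10) = 10
P (Player 1): max(1, 2) = 2
O (Player 2): min(2, 1, 4, 11) = 1
J (Player 1): max(10, 1, 4, 13) = 13
Root (Player 2): min(11, 13) = 11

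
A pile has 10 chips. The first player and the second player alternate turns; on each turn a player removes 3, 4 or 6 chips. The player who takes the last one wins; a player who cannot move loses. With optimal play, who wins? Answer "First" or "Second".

Positions where the player to move wins (W) vs loses (L):
i:   0  1  2  3  4  5  6  7  8  9 10
     L  L  L  W  W  W  W  W  W  L  L
Position 10 is L, so the second player wins.

Second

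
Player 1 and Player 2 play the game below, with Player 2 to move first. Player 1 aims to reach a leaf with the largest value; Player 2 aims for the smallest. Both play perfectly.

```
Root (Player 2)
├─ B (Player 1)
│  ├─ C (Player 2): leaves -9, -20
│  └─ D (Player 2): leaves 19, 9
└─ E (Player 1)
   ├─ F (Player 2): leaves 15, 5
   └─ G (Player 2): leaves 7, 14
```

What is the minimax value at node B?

9

C: min(-9, -20) = -20
D: min(19, 9) = 9
B: max(-20, 9) = 9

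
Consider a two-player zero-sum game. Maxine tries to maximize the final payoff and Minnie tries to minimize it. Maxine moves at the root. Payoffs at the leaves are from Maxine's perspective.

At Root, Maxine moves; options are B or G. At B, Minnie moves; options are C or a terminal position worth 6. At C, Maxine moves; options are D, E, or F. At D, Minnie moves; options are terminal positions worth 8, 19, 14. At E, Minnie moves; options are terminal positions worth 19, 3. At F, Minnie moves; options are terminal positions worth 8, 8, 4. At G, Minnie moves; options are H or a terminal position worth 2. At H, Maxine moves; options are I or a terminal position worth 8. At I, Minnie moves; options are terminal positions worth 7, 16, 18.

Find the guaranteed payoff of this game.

6

D (Minnie): min(8, 19, 14) = 8
E (Minnie): min(19, 3) = 3
F (Minnie): min(8, 8, 4) = 4
C (Maxine): max(8, 3, 4) = 8
B (Minnie): min(8, 6) = 6
I (Minnie): min(7, 16, 18) = 7
H (Maxine): max(7, 8) = 8
G (Minnie): min(8, 2) = 2
Root (Maxine): max(6, 2) = 6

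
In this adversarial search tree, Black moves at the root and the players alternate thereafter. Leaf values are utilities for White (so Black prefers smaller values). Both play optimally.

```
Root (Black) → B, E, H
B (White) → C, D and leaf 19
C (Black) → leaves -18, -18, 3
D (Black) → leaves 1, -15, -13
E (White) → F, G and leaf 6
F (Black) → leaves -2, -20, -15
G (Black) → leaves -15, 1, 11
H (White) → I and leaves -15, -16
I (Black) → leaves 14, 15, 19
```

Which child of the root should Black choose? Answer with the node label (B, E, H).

C (Black): min(-18, -18, 3) = -18
D (Black): min(1, -15, -13) = -15
B (White): max(-18, -15, 19) = 19
F (Black): min(-2, -20, -15) = -20
G (Black): min(-15, 1, 11) = -15
E (White): max(-20, -15, 6) = 6
I (Black): min(14, 15, 19) = 14
H (White): max(14, -15, -16) = 14
Root (Black): min(19, 6, 14) = 6
Black picks the child with the lowest value: E (value 6).

E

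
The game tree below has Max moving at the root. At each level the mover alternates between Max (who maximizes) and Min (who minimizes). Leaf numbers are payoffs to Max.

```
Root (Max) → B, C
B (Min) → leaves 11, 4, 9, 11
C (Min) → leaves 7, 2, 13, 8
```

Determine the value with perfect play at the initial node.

4

B (Min): min(11, 4, 9, 11) = 4
C (Min): min(7, 2, 13, 8) = 2
Root (Max): max(4, 2) = 4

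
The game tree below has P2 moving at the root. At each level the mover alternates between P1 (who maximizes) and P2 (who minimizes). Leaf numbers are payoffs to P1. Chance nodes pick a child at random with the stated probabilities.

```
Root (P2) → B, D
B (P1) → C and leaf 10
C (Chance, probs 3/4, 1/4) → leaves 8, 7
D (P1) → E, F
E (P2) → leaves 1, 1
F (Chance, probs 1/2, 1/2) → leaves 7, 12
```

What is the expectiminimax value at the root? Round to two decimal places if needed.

9.5

C (Chance): 3/4·8 + 1/4·7 = 7.75
B (P1): max(7.75, 10) = 10
E (P2): min(1, 1) = 1
F (Chance): 1/2·7 + 1/2·12 = 9.5
D (P1): max(1, 9.5) = 9.5
Root (P2): min(10, 9.5) = 9.5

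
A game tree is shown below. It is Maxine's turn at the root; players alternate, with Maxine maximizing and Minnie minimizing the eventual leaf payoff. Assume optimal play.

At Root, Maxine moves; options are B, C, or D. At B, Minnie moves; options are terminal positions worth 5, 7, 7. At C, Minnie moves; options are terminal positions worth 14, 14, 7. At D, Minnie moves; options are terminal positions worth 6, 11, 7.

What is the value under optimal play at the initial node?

7

B (Minnie): min(5, 7, 7) = 5
C (Minnie): min(14, 14, 7) = 7
D (Minnie): min(6, 11, 7) = 6
Root (Maxine): max(5, 7, 6) = 7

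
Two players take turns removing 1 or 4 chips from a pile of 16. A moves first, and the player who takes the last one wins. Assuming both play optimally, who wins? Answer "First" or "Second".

Compute winning (W) and losing (L) positions by backward induction:
i:   0  1  2  3  4  5  6  7  8  9 10 11 12 13 14 15 16
     L  W  L  W  W  L  W  L  W  W  L  W  L  W  W  L  W
Position 16 is W, so the first player wins.

First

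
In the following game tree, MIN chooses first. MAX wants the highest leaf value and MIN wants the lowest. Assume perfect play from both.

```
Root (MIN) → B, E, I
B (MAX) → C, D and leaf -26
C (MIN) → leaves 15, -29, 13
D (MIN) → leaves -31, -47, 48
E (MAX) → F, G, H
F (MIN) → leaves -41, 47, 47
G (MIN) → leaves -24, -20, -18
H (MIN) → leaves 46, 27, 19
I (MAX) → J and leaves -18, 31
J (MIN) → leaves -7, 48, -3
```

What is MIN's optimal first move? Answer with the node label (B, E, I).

C (MIN): min(15, -29, 13) = -29
D (MIN): min(-31, -47, 48) = -47
B (MAX): max(-29, -47, -26) = -26
F (MIN): min(-41, 47, 47) = -41
G (MIN): min(-24, -20, -18) = -24
H (MIN): min(46, 27, 19) = 19
E (MAX): max(-41, -24, 19) = 19
J (MIN): min(-7, 48, -3) = -7
I (MAX): max(-7, -18, 31) = 31
Root (MIN): min(-26, 19, 31) = -26
MIN picks the child with the lowest value: B (value -26).

B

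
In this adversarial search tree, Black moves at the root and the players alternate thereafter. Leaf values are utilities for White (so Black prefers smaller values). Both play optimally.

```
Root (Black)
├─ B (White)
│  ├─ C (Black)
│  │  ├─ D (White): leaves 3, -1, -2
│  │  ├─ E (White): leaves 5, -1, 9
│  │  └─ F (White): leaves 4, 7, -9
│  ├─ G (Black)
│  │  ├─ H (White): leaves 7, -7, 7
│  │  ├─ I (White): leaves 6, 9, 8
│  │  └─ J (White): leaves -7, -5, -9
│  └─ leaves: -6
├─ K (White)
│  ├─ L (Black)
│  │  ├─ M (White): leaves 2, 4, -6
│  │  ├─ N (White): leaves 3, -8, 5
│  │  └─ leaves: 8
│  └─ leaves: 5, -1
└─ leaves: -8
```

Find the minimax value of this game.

D (White): max(3, -1, -2) = 3
E (White): max(5, -1, 9) = 9
F (White): max(4, 7, -9) = 7
C (Black): min(3, 9, 7) = 3
H (White): max(7, -7, 7) = 7
I (White): max(6, 9, 8) = 9
J (White): max(-7, -5, -9) = -5
G (Black): min(7, 9, -5) = -5
B (White): max(3, -5, -6) = 3
M (White): max(2, 4, -6) = 4
N (White): max(3, -8, 5) = 5
L (Black): min(4, 5, 8) = 4
K (White): max(4, 5, -1) = 5
Root (Black): min(3, 5, -8) = -8

-8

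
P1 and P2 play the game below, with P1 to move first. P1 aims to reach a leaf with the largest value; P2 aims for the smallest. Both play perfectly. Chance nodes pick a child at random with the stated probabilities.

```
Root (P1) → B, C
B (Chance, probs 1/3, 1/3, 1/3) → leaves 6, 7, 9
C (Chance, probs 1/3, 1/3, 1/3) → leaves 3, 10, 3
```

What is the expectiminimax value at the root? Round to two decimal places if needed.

7.33

B (Chance): 1/3·6 + 1/3·7 + 1/3·9 = 7.33
C (Chance): 1/3·3 + 1/3·10 + 1/3·3 = 5.33
Root (P1): max(7.33, 5.33) = 7.33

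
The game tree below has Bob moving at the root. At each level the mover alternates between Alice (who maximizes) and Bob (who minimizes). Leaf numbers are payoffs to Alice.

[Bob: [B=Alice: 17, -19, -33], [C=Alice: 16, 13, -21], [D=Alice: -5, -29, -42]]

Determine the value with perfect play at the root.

-5

B (Alice): max(17, -19, -33) = 17
C (Alice): max(16, 13, -21) = 16
D (Alice): max(-5, -29, -42) = -5
Root (Bob): min(17, 16, -5) = -5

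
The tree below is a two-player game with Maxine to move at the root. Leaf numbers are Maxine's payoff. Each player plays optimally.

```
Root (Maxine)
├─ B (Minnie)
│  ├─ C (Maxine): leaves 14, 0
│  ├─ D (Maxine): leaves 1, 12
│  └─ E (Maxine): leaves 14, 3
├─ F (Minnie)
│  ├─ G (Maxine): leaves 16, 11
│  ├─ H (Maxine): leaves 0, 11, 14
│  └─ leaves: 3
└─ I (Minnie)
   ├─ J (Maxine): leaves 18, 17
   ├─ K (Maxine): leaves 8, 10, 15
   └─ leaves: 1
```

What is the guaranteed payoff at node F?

G: max(16, 11) = 16
H: max(0, 11, 14) = 14
F: min(16, 14, 3) = 3

3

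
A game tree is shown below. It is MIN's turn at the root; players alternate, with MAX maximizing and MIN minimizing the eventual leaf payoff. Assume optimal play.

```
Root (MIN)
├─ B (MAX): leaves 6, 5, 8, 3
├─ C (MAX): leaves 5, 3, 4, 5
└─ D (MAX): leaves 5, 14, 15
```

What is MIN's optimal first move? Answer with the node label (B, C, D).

C

B (MAX): max(6, 5, 8, 3) = 8
C (MAX): max(5, 3, 4, 5) = 5
D (MAX): max(5, 14, 15) = 15
Root (MIN): min(8, 5, 15) = 5
MIN picks the child with the lowest value: C (value 5).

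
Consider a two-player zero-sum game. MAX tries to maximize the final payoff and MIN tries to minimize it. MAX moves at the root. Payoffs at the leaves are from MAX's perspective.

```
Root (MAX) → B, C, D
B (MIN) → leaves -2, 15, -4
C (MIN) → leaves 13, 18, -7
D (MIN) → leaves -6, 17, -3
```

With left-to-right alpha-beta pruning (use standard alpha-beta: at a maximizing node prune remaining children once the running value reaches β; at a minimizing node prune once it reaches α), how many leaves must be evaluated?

7

B [α=-∞,β=+∞]: v=-4
C [α=-4,β=+∞]: v=-7
D [α=-4,β=+∞]: v=-6 after child 1 ≤ α → α-cutoff, skip 2
Root [α=-∞,β=+∞]: v=-4
Leaves evaluated: 7 of 9.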